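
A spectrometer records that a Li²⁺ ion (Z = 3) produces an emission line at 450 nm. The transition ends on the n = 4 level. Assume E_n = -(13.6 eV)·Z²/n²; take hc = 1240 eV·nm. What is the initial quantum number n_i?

The photon energy is ΔE = hc/λ = 1240 / 450 = 2.756 eV.
With Z = 3, ΔE = 122.4 × (1/n_f² − 1/n_i²), so 1/n_f² − 1/n_i² = 0.02251.
With n_f = 4: 1/n_i² = 1/16 − 0.02251 = 0.03999, so n_i ≈ 5.00.

n_i = 5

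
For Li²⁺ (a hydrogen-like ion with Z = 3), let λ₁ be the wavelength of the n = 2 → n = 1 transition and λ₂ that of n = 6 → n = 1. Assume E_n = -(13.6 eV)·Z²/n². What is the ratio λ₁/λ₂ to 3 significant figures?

1.30

λ ∝ 1/ΔE ∝ 1/(1/n_f² − 1/n_i²), and the Z² and hc factors cancel in the ratio.
λ₁/λ₂ = (1/1² − 1/6²)/(1/1² − 1/2²) = 0.9722/0.7500 = 1.30.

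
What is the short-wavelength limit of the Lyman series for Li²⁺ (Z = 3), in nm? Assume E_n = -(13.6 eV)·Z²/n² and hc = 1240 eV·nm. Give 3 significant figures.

The Lyman series has lower level n_f = 1; the series limit corresponds to n_i → ∞.
ΔE_max = 13.6 × 9 / 1² = 122.4 eV.
λ_min = 1240 / 122.4 = 10.1 nm.

10.1 nm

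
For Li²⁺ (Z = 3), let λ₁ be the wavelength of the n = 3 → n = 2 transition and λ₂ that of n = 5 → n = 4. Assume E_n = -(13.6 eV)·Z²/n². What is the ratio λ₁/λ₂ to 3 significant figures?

λ ∝ 1/ΔE ∝ 1/(1/n_f² − 1/n_i²), and the Z² and hc factors cancel in the ratio.
λ₁/λ₂ = (1/4² − 1/5²)/(1/2² − 1/3²) = 0.02250/0.1389 = 0.162.

0.162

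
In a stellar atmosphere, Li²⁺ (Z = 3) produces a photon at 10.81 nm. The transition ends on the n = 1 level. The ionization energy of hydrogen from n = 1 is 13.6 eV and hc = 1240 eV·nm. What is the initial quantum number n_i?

The photon energy is ΔE = hc/λ = 1240 / 10.81 = 114.7 eV.
With Z = 3, ΔE = 122.4 × (1/n_f² − 1/n_i²), so 1/n_f² − 1/n_i² = 0.9372.
With n_f = 1: 1/n_i² = 1/1 − 0.9372 = 0.06284, so n_i ≈ 3.99.

n_i = 4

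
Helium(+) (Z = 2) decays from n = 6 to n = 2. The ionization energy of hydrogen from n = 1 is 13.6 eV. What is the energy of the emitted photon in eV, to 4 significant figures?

12.09 eV

The Bohr energies scale as Z², so for Z = 2: E_n = −54.40/n² eV.
E_6 = −54.40/36 = −1.511 eV and E_2 = −54.40/4 = −13.60 eV.
The photon energy is |E_6 − E_2| = 12.09 eV.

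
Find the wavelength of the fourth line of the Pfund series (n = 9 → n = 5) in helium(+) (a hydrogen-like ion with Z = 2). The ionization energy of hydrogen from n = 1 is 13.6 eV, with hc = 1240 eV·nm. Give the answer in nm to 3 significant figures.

The Pfund series terminates on n_f = 5; the fourth line has n_i = 5+4 = 9.
ΔE = 54.40 × (1/5² − 1/9²) = 1.504 eV.
λ = 1240 / 1.504 = 824 nm.

824 nm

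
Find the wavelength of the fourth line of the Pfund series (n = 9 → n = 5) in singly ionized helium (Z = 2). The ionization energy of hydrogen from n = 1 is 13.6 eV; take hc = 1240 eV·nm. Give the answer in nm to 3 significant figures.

The Pfund series terminates on n_f = 5; the fourth line has n_i = 5+4 = 9.
ΔE = 54.40 × (1/5² − 1/9²) = 1.504 eV.
λ = 1240 / 1.504 = 824 nm.

824 nm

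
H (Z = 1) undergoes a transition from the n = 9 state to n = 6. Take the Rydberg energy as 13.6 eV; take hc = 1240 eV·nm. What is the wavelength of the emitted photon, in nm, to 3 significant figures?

ΔE = 13.60 × (1/6² − 1/9²) = 13.60 × 0.01543 = 0.2099 eV.
λ = hc/ΔE = 1240 / 0.2099 = 5910 nm.

5910 nm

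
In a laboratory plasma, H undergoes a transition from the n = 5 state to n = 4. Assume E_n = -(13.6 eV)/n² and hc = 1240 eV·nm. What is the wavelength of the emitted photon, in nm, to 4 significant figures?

ΔE = 13.60 × (1/4² − 1/5²) = 13.60 × 0.02250 = 0.3060 eV.
λ = hc/ΔE = 1240 / 0.3060 = 4052 nm.

4052 nm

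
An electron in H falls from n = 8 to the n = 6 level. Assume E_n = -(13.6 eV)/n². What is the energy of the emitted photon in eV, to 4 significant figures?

0.1653 eV

E_8 = −13.60/64 = −0.2125 eV and E_6 = −13.60/36 = −0.3778 eV.
The photon energy is |E_8 − E_6| = 0.1653 eV.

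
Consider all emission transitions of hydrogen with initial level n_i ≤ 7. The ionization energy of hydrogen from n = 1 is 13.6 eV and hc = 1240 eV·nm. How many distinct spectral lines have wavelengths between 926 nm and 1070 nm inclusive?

Enumerate all n_i → n_f pairs with 1 ≤ n_f < n_i ≤ 7 and compute λ = 1240 / [13.6·1·(1/n_f² − 1/n_i²)].
Lines falling in [926, 1070] nm: 7→3 (1005 nm).

1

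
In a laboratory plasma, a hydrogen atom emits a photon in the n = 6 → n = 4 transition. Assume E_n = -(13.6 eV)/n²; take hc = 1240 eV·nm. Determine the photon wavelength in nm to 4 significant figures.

ΔE = 13.60 × (1/4² − 1/6²) = 13.60 × 0.03472 = 0.4722 eV.
λ = hc/ΔE = 1240 / 0.4722 = 2626 nm.

2626 nm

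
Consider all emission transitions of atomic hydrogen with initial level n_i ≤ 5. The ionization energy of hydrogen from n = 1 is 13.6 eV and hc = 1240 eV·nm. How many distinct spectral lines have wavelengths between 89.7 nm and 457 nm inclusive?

Enumerate all n_i → n_f pairs with 1 ≤ n_f < n_i ≤ 5 and compute λ = 1240 / [13.6·1·(1/n_f² − 1/n_i²)].
Lines falling in [89.7, 457] nm: 5→1 (94.98 nm), 4→1 (97.25 nm), 3→1 (102.6 nm), 2→1 (121.6 nm), 5→2 (434.2 nm).

5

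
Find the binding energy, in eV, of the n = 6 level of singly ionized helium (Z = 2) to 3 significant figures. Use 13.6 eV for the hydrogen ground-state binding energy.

E_n = −13.6 Z²/n² = −54.40/n² eV for Z = 2.
E_6 = −54.40/36 = −1.51 eV, so ionization (to E = 0) requires 1.51 eV.

1.51 eV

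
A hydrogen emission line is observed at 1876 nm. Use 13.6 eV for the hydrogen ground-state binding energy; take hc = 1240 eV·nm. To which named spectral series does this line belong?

Paschen

ΔE = 1240/1876 = 0.6610 eV.
This matches 13.6 × (1/3² − 1/4²), so n_f = 3: the Paschen series.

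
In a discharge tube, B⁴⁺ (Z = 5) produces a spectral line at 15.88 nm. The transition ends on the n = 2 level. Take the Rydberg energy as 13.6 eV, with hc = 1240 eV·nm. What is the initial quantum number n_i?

The photon energy is ΔE = hc/λ = 1240 / 15.88 = 78.09 eV.
With Z = 5, ΔE = 340.0 × (1/n_f² − 1/n_i²), so 1/n_f² − 1/n_i² = 0.2297.
With n_f = 2: 1/n_i² = 1/4 − 0.2297 = 0.02034, so n_i ≈ 7.01.

n_i = 7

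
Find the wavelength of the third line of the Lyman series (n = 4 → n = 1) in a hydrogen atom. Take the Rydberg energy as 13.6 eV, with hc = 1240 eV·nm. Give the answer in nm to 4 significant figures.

97.25 nm

The Lyman series terminates on n_f = 1; the third line has n_i = 1+3 = 4.
ΔE = 13.60 × (1/1² − 1/4²) = 12.75 eV.
λ = 1240 / 12.75 = 97.25 nm.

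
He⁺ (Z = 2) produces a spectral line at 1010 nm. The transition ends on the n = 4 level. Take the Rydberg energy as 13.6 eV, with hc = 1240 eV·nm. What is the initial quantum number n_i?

n_i = 5

The photon energy is ΔE = hc/λ = 1240 / 1010 = 1.228 eV.
With Z = 2, ΔE = 54.40 × (1/n_f² − 1/n_i²), so 1/n_f² − 1/n_i² = 0.02257.
With n_f = 4: 1/n_i² = 1/16 − 0.02257 = 0.03993, so n_i ≈ 5.00.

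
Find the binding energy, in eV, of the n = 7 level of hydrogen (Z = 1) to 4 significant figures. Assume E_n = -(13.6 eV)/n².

0.2776 eV

E_7 = −13.60/49 = −0.2776 eV, so ionization (to E = 0) requires 0.2776 eV.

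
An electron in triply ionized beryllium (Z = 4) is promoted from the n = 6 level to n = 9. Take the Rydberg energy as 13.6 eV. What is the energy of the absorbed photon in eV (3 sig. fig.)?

The Bohr energies scale as Z², so for Z = 4: E_n = −217.6/n² eV.
E_9 = −217.6/81 = −2.686 eV and E_6 = −217.6/36 = −6.044 eV.
The photon energy is |E_9 − E_6| = 3.36 eV.

3.36 eV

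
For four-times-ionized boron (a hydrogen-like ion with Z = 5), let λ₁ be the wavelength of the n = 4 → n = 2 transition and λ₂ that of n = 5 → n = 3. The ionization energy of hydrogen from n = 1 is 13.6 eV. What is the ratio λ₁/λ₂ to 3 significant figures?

λ ∝ 1/ΔE ∝ 1/(1/n_f² − 1/n_i²), and the Z² and hc factors cancel in the ratio.
λ₁/λ₂ = (1/3² − 1/5²)/(1/2² − 1/4²) = 0.07111/0.1875 = 0.379.

0.379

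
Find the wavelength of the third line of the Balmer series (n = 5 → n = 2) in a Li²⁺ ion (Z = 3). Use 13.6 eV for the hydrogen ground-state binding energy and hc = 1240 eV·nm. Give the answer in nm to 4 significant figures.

48.24 nm

The Balmer series terminates on n_f = 2; the third line has n_i = 2+3 = 5.
ΔE = 122.4 × (1/2² − 1/5²) = 25.70 eV.
λ = 1240 / 25.70 = 48.24 nm.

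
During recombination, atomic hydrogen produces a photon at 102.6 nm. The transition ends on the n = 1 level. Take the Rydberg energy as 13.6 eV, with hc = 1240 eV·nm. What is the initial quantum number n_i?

The photon energy is ΔE = hc/λ = 1240 / 102.6 = 12.09 eV.
With Z = 1, ΔE = 13.60 × (1/n_f² − 1/n_i²), so 1/n_f² − 1/n_i² = 0.8887.
With n_f = 1: 1/n_i² = 1/1 − 0.8887 = 0.1113, so n_i ≈ 3.00.

n_i = 3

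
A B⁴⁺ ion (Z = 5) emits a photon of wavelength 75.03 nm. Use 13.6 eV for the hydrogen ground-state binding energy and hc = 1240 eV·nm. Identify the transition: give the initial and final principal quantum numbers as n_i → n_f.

n_i = 4, n_f = 3

The photon energy is ΔE = hc/λ = 1240 / 75.03 = 16.53 eV.
With Z = 5, ΔE = 340.0 × (1/n_f² − 1/n_i²), so 1/n_f² − 1/n_i² = 0.04861.
Trying n_f = 3 gives 1/n_i² = 0.06250, i.e. n_i ≈ 4; this pair matches.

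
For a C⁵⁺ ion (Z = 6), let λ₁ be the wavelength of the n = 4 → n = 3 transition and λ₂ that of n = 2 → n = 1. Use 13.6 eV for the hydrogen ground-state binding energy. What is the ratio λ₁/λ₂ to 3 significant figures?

λ ∝ 1/ΔE ∝ 1/(1/n_f² − 1/n_i²), and the Z² and hc factors cancel in the ratio.
λ₁/λ₂ = (1/1² − 1/2²)/(1/3² − 1/4²) = 0.7500/0.04861 = 15.4.

15.4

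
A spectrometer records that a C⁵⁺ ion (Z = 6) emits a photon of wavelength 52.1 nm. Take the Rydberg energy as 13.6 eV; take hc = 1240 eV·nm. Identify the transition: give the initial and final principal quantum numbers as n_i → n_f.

The photon energy is ΔE = hc/λ = 1240 / 52.1 = 23.80 eV.
With Z = 6, ΔE = 489.6 × (1/n_f² − 1/n_i²), so 1/n_f² − 1/n_i² = 0.04861.
Trying n_f = 3 gives 1/n_i² = 0.06250, i.e. n_i ≈ 4; this pair matches.

n_i = 4, n_f = 3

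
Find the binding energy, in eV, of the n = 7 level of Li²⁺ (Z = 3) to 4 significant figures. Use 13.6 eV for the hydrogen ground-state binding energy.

E_n = −13.6 Z²/n² = −122.4/n² eV for Z = 3.
E_7 = −122.4/49 = −2.498 eV, so ionization (to E = 0) requires 2.498 eV.

2.498 eV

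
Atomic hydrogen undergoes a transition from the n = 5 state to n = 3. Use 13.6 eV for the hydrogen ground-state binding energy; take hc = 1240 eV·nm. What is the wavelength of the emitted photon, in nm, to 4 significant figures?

ΔE = 13.60 × (1/3² − 1/5²) = 13.60 × 0.07111 = 0.9671 eV.
λ = hc/ΔE = 1240 / 0.9671 = 1282 nm.

1282 nm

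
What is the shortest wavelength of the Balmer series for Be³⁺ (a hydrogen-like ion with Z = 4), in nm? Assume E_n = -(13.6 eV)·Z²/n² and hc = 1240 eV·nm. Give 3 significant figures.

The Balmer series has lower level n_f = 2; the series limit corresponds to n_i → ∞.
ΔE_max = 13.6 × 16 / 2² = 54.40 eV.
λ_min = 1240 / 54.40 = 22.8 nm.

22.8 nm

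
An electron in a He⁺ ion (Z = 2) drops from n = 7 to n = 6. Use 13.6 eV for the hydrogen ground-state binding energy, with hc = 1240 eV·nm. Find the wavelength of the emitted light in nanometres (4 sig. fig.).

For Z = 2 the level energies scale as Z², so the effective Rydberg energy is 13.6 × 4 = 54.40 eV.
ΔE = 54.40 × (1/6² − 1/7²) = 54.40 × 0.007370 = 0.4009 eV.
λ = hc/ΔE = 1240 / 0.4009 = 3093 nm.

3093 nm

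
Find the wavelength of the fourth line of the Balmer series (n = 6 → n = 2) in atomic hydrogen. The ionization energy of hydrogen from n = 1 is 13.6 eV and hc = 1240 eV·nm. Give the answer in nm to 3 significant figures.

The Balmer series terminates on n_f = 2; the fourth line has n_i = 2+4 = 6.
ΔE = 13.60 × (1/2² − 1/6²) = 3.022 eV.
λ = 1240 / 3.022 = 410 nm.

410 nm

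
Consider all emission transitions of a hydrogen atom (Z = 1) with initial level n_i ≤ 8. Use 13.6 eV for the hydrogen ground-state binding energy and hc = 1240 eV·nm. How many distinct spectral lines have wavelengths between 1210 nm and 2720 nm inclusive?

5

Enumerate all n_i → n_f pairs with 1 ≤ n_f < n_i ≤ 8 and compute λ = 1240 / [13.6·1·(1/n_f² − 1/n_i²)].
Lines falling in [1210, 2720] nm: 5→3 (1282 nm), 4→3 (1876 nm), 8→4 (1945 nm), 7→4 (2166 nm), 6→4 (2626 nm).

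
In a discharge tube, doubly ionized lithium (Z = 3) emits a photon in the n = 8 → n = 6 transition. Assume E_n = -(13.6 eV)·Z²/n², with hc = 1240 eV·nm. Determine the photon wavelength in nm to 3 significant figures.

834 nm

For Z = 3 the level energies scale as Z², so the effective Rydberg energy is 13.6 × 9 = 122.4 eV.
ΔE = 122.4 × (1/6² − 1/8²) = 122.4 × 0.01215 = 1.488 eV.
λ = hc/ΔE = 1240 / 1.488 = 834 nm.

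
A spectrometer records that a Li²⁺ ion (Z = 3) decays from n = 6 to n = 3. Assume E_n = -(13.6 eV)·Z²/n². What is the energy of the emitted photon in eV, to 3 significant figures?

10.2 eV

The Bohr energies scale as Z², so for Z = 3: E_n = −122.4/n² eV.
E_6 = −122.4/36 = −3.400 eV and E_3 = −122.4/9 = −13.60 eV.
The photon energy is |E_6 − E_3| = 10.2 eV.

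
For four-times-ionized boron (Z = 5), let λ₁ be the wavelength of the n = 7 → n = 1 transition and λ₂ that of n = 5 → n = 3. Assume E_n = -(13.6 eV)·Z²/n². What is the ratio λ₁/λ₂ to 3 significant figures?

λ ∝ 1/ΔE ∝ 1/(1/n_f² − 1/n_i²), and the Z² and hc factors cancel in the ratio.
λ₁/λ₂ = (1/3² − 1/5²)/(1/1² − 1/7²) = 0.07111/0.9796 = 0.0726.

0.0726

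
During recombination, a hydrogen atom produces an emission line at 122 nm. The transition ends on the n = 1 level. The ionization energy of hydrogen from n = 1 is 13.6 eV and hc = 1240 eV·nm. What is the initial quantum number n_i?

The photon energy is ΔE = hc/λ = 1240 / 122 = 10.16 eV.
With Z = 1, ΔE = 13.60 × (1/n_f² − 1/n_i²), so 1/n_f² − 1/n_i² = 0.7473.
With n_f = 1: 1/n_i² = 1/1 − 0.7473 = 0.2527, so n_i ≈ 1.99.

n_i = 2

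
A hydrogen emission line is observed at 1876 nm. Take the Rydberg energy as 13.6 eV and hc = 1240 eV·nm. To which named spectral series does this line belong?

Paschen

ΔE = 1240/1876 = 0.6610 eV.
This matches 13.6 × (1/3² − 1/4²), so n_f = 3: the Paschen series.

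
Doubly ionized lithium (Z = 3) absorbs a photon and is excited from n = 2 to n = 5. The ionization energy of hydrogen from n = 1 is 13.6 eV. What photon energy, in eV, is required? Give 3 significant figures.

The Bohr energies scale as Z², so for Z = 3: E_n = −122.4/n² eV.
E_5 = −122.4/25 = −4.896 eV and E_2 = −122.4/4 = −30.60 eV.
The photon energy is |E_5 − E_2| = 25.7 eV.

25.7 eV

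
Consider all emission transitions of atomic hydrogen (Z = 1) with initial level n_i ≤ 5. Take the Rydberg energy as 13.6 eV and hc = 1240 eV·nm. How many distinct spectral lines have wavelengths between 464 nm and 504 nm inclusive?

Enumerate all n_i → n_f pairs with 1 ≤ n_f < n_i ≤ 5 and compute λ = 1240 / [13.6·1·(1/n_f² − 1/n_i²)].
Lines falling in [464, 504] nm: 4→2 (486.3 nm).

1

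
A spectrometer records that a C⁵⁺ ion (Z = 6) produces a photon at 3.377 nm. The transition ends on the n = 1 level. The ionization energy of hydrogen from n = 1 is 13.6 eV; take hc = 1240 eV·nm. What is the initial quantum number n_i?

n_i = 2

The photon energy is ΔE = hc/λ = 1240 / 3.377 = 367.2 eV.
With Z = 6, ΔE = 489.6 × (1/n_f² − 1/n_i²), so 1/n_f² − 1/n_i² = 0.7500.
With n_f = 1: 1/n_i² = 1/1 − 0.7500 = 0.2500, so n_i ≈ 2.00.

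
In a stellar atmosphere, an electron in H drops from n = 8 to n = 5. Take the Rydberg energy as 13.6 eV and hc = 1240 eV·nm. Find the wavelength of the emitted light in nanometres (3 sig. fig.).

ΔE = 13.60 × (1/5² − 1/8²) = 13.60 × 0.02438 = 0.3315 eV.
λ = hc/ΔE = 1240 / 0.3315 = 3740 nm.
This line belongs to the Pfund series.

3740 nm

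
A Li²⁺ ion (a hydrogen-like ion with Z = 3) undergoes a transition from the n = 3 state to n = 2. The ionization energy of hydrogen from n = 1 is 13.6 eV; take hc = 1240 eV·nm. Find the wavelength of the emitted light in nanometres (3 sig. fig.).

72.9 nm

For Z = 3 the level energies scale as Z², so the effective Rydberg energy is 13.6 × 9 = 122.4 eV.
ΔE = 122.4 × (1/2² − 1/3²) = 122.4 × 0.1389 = 17.00 eV.
λ = hc/ΔE = 1240 / 17.00 = 72.9 nm.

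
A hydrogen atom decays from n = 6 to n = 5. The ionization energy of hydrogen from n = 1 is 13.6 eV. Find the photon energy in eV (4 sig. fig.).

0.1662 eV

E_6 = −13.60/36 = −0.3778 eV and E_5 = −13.60/25 = −0.5440 eV.
The photon energy is |E_6 − E_5| = 0.1662 eV.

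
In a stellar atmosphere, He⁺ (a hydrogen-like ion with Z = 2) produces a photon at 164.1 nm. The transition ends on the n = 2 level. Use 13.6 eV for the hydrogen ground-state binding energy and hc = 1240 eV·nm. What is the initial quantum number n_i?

n_i = 3

The photon energy is ΔE = hc/λ = 1240 / 164.1 = 7.556 eV.
With Z = 2, ΔE = 54.40 × (1/n_f² − 1/n_i²), so 1/n_f² − 1/n_i² = 0.1389.
With n_f = 2: 1/n_i² = 1/4 − 0.1389 = 0.1111, so n_i ≈ 3.00.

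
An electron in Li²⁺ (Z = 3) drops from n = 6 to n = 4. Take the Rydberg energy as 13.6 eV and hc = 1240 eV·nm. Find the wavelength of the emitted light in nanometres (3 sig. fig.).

292 nm

For Z = 3 the level energies scale as Z², so the effective Rydberg energy is 13.6 × 9 = 122.4 eV.
ΔE = 122.4 × (1/4² − 1/6²) = 122.4 × 0.03472 = 4.250 eV.
λ = hc/ΔE = 1240 / 4.250 = 292 nm.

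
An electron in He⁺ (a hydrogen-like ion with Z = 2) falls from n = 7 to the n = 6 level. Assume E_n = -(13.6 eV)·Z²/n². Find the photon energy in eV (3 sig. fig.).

0.401 eV

The Bohr energies scale as Z², so for Z = 2: E_n = −54.40/n² eV.
E_7 = −54.40/49 = −1.110 eV and E_6 = −54.40/36 = −1.511 eV.
The photon energy is |E_7 − E_6| = 0.401 eV.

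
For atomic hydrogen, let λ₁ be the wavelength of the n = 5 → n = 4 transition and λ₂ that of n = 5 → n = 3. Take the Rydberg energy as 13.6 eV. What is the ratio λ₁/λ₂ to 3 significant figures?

λ ∝ 1/ΔE ∝ 1/(1/n_f² − 1/n_i²), and the Z² and hc factors cancel in the ratio.
λ₁/λ₂ = (1/3² − 1/5²)/(1/4² − 1/5²) = 0.07111/0.02250 = 3.16.

3.16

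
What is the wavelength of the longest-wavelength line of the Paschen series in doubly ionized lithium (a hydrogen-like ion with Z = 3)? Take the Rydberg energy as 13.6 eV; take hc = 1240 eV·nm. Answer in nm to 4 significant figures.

208.4 nm

The Paschen series terminates on n_f = 3; the first line has n_i = 3+1 = 4.
ΔE = 122.4 × (1/3² − 1/4²) = 5.950 eV.
λ = 1240 / 5.950 = 208.4 nm.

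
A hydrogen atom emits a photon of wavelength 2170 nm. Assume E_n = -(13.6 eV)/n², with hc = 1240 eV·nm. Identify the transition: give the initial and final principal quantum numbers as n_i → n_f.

The photon energy is ΔE = hc/λ = 1240 / 2170 = 0.5714 eV.
With Z = 1, ΔE = 13.60 × (1/n_f² − 1/n_i²), so 1/n_f² − 1/n_i² = 0.04202.
Trying n_f = 4 gives 1/n_i² = 0.02048, i.e. n_i ≈ 7; this pair matches.

n_i = 7, n_f = 4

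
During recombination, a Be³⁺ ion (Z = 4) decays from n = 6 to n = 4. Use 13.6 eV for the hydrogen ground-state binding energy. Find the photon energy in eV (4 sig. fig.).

7.556 eV

The Bohr energies scale as Z², so for Z = 4: E_n = −217.6/n² eV.
E_6 = −217.6/36 = −6.044 eV and E_4 = −217.6/16 = −13.60 eV.
The photon energy is |E_6 − E_4| = 7.556 eV.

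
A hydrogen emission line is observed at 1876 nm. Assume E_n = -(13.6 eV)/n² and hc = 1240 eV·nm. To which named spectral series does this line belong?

ΔE = 1240/1876 = 0.6610 eV.
This matches 13.6 × (1/3² − 1/4²), so n_f = 3: the Paschen series.

Paschen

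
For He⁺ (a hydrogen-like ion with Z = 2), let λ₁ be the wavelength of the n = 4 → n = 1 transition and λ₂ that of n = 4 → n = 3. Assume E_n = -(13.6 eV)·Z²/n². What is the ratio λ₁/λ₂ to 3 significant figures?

0.0519

λ ∝ 1/ΔE ∝ 1/(1/n_f² − 1/n_i²), and the Z² and hc factors cancel in the ratio.
λ₁/λ₂ = (1/3² − 1/4²)/(1/1² − 1/4²) = 0.04861/0.9375 = 0.0519.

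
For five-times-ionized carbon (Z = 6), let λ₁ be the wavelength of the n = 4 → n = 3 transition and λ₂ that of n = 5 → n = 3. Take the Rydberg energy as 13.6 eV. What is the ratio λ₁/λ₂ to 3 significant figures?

λ ∝ 1/ΔE ∝ 1/(1/n_f² − 1/n_i²), and the Z² and hc factors cancel in the ratio.
λ₁/λ₂ = (1/3² − 1/5²)/(1/3² − 1/4²) = 0.07111/0.04861 = 1.46.

1.46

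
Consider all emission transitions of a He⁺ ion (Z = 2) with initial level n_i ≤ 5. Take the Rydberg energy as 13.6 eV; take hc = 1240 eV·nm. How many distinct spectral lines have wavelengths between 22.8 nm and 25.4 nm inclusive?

2

Enumerate all n_i → n_f pairs with 1 ≤ n_f < n_i ≤ 5 and compute λ = 1240 / [13.6·4·(1/n_f² − 1/n_i²)].
Lines falling in [22.8, 25.4] nm: 5→1 (23.74 nm), 4→1 (24.31 nm).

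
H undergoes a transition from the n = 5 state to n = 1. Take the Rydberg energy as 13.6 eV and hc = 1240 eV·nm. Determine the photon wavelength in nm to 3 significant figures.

ΔE = 13.60 × (1/1² − 1/5²) = 13.60 × 0.9600 = 13.06 eV.
λ = hc/ΔE = 1240 / 13.06 = 95.0 nm.

95.0 nm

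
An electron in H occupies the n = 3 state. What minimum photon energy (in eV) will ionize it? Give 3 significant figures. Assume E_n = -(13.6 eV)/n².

E_3 = −13.60/9 = −1.51 eV, so ionization (to E = 0) requires 1.51 eV.

1.51 eV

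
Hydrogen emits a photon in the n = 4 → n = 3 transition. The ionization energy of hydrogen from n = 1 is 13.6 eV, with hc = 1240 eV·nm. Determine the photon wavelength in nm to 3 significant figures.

1880 nm

ΔE = 13.60 × (1/3² − 1/4²) = 13.60 × 0.04861 = 0.6611 eV.
λ = hc/ΔE = 1240 / 0.6611 = 1880 nm.
This line belongs to the Paschen series.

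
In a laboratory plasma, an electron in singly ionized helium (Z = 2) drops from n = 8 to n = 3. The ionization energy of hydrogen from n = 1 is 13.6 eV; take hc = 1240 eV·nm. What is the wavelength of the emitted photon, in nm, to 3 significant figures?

For Z = 2 the level energies scale as Z², so the effective Rydberg energy is 13.6 × 4 = 54.40 eV.
ΔE = 54.40 × (1/3² − 1/8²) = 54.40 × 0.09549 = 5.194 eV.
λ = hc/ΔE = 1240 / 5.194 = 239 nm.

239 nm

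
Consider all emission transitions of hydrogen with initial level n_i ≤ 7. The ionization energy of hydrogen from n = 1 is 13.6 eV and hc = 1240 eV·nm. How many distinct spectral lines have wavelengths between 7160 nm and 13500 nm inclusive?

Enumerate all n_i → n_f pairs with 1 ≤ n_f < n_i ≤ 7 and compute λ = 1240 / [13.6·1·(1/n_f² − 1/n_i²)].
Lines falling in [7160, 13500] nm: 6→5 (7460 nm), 7→6 (12370 nm).

2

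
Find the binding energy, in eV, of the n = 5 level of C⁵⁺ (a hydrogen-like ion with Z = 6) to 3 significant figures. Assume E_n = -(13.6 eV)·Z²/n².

19.6 eV

E_n = −13.6 Z²/n² = −489.6/n² eV for Z = 6.
E_5 = −489.6/25 = −19.6 eV, so ionization (to E = 0) requires 19.6 eV.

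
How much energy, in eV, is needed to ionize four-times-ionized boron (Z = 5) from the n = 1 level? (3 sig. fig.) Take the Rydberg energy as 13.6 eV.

340 eV

E_n = −13.6 Z²/n² = −340.0/n² eV for Z = 5.
E_1 = −340.0/1 = −340 eV, so ionization (to E = 0) requires 340 eV.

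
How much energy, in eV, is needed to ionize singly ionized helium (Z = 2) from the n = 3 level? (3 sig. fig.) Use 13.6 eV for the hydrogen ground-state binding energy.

E_n = −13.6 Z²/n² = −54.40/n² eV for Z = 2.
E_3 = −54.40/9 = −6.04 eV, so ionization (to E = 0) requires 6.04 eV.

6.04 eV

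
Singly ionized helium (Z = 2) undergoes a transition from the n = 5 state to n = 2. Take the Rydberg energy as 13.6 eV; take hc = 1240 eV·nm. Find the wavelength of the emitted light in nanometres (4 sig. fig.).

108.5 nm

For Z = 2 the level energies scale as Z², so the effective Rydberg energy is 13.6 × 4 = 54.40 eV.
ΔE = 54.40 × (1/2² − 1/5²) = 54.40 × 0.2100 = 11.42 eV.
λ = hc/ΔE = 1240 / 11.42 = 108.5 nm.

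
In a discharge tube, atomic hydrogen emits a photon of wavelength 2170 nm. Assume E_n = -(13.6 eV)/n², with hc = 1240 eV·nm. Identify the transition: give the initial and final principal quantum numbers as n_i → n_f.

The photon energy is ΔE = hc/λ = 1240 / 2170 = 0.5714 eV.
With Z = 1, ΔE = 13.60 × (1/n_f² − 1/n_i²), so 1/n_f² − 1/n_i² = 0.04202.
Trying n_f = 4 gives 1/n_i² = 0.02048, i.e. n_i ≈ 7; this pair matches.

n_i = 7, n_f = 4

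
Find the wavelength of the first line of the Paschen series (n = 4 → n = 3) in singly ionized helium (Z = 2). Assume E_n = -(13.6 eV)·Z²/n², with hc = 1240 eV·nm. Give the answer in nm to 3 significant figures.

469 nm

The Paschen series terminates on n_f = 3; the first line has n_i = 3+1 = 4.
ΔE = 54.40 × (1/3² − 1/4²) = 2.644 eV.
λ = 1240 / 2.644 = 469 nm.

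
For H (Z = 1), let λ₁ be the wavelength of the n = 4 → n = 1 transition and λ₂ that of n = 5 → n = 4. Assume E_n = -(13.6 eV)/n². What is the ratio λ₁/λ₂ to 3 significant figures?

λ ∝ 1/ΔE ∝ 1/(1/n_f² − 1/n_i²), and the Z² and hc factors cancel in the ratio.
λ₁/λ₂ = (1/4² − 1/5²)/(1/1² − 1/4²) = 0.02250/0.9375 = 0.0240.

0.0240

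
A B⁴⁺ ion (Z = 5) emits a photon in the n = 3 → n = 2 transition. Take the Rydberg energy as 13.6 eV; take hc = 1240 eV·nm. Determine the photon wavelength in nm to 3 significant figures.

For Z = 5 the level energies scale as Z², so the effective Rydberg energy is 13.6 × 25 = 340.0 eV.
ΔE = 340.0 × (1/2² − 1/3²) = 340.0 × 0.1389 = 47.22 eV.
λ = hc/ΔE = 1240 / 47.22 = 26.3 nm.

26.3 nm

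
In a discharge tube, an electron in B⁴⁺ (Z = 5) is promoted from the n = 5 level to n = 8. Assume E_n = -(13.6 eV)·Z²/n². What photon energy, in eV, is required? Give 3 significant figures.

8.29 eV

The Bohr energies scale as Z², so for Z = 5: E_n = −340.0/n² eV.
E_8 = −340.0/64 = −5.313 eV and E_5 = −340.0/25 = −13.60 eV.
The photon energy is |E_8 − E_5| = 8.29 eV.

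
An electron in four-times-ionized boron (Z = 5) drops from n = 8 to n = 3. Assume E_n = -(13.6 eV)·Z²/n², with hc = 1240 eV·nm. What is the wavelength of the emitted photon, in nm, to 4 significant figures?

For Z = 5 the level energies scale as Z², so the effective Rydberg energy is 13.6 × 25 = 340.0 eV.
ΔE = 340.0 × (1/3² − 1/8²) = 340.0 × 0.09549 = 32.47 eV.
λ = hc/ΔE = 1240 / 32.47 = 38.19 nm.

38.19 nm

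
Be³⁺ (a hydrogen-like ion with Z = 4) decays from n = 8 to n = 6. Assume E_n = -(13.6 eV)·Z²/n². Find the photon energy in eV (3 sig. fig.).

The Bohr energies scale as Z², so for Z = 4: E_n = −217.6/n² eV.
E_8 = −217.6/64 = −3.400 eV and E_6 = −217.6/36 = −6.044 eV.
The photon energy is |E_8 − E_6| = 2.64 eV.

2.64 eV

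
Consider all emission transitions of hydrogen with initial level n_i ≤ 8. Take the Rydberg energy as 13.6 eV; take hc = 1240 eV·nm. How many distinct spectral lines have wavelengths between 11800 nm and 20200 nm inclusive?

Enumerate all n_i → n_f pairs with 1 ≤ n_f < n_i ≤ 8 and compute λ = 1240 / [13.6·1·(1/n_f² − 1/n_i²)].
Lines falling in [11800, 20200] nm: 7→6 (12370 nm), 8→7 (19060 nm).

2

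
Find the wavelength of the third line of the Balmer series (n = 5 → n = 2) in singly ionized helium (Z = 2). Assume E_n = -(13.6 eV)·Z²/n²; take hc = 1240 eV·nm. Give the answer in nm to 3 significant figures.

The Balmer series terminates on n_f = 2; the third line has n_i = 2+3 = 5.
ΔE = 54.40 × (1/2² − 1/5²) = 11.42 eV.
λ = 1240 / 11.42 = 109 nm.

109 nm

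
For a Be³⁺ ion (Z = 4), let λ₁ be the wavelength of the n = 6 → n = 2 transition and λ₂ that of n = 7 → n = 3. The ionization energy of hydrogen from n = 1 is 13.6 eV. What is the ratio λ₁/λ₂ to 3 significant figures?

λ ∝ 1/ΔE ∝ 1/(1/n_f² − 1/n_i²), and the Z² and hc factors cancel in the ratio.
λ₁/λ₂ = (1/3² − 1/7²)/(1/2² − 1/6²) = 0.09070/0.2222 = 0.408.

0.408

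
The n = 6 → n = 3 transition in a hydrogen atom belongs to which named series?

Paschen

The series is set by the lower level: n_f = 3 is the Paschen series.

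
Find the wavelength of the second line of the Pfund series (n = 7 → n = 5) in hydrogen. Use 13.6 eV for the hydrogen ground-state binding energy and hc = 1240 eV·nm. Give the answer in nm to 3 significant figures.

4650 nm

The Pfund series terminates on n_f = 5; the second line has n_i = 5+2 = 7.
ΔE = 13.60 × (1/5² − 1/7²) = 0.2664 eV.
λ = 1240 / 0.2664 = 4650 nm.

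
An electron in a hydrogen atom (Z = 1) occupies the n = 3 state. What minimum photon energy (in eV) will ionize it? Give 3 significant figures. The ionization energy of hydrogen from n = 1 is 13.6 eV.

E_3 = −13.60/9 = −1.51 eV, so ionization (to E = 0) requires 1.51 eV.

1.51 eV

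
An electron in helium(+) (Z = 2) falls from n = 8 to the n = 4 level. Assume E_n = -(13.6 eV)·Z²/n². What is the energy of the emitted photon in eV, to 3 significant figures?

The Bohr energies scale as Z², so for Z = 2: E_n = −54.40/n² eV.
E_8 = −54.40/64 = −0.8500 eV and E_4 = −54.40/16 = −3.400 eV.
The photon energy is |E_8 − E_4| = 2.55 eV.

2.55 eV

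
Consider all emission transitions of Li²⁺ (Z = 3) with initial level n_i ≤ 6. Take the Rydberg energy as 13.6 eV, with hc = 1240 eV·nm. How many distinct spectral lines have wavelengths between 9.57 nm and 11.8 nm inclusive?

Enumerate all n_i → n_f pairs with 1 ≤ n_f < n_i ≤ 6 and compute λ = 1240 / [13.6·9·(1/n_f² − 1/n_i²)].
Lines falling in [9.57, 11.8] nm: 6→1 (10.42 nm), 5→1 (10.55 nm), 4→1 (10.81 nm), 3→1 (11.40 nm).

4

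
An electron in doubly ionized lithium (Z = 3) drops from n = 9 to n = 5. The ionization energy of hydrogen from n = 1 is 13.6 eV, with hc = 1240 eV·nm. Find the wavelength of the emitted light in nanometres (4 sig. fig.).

For Z = 3 the level energies scale as Z², so the effective Rydberg energy is 13.6 × 9 = 122.4 eV.
ΔE = 122.4 × (1/5² − 1/9²) = 122.4 × 0.02765 = 3.385 eV.
λ = hc/ΔE = 1240 / 3.385 = 366.3 nm.

366.3 nm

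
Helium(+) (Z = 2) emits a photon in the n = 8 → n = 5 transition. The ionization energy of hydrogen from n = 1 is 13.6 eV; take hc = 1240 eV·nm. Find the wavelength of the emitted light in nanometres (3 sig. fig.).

For Z = 2 the level energies scale as Z², so the effective Rydberg energy is 13.6 × 4 = 54.40 eV.
ΔE = 54.40 × (1/5² − 1/8²) = 54.40 × 0.02438 = 1.326 eV.
λ = hc/ΔE = 1240 / 1.326 = 935 nm.

935 nm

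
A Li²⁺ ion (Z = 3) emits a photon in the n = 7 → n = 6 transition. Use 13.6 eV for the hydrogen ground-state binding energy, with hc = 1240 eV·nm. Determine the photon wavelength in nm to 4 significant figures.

1375 nm

For Z = 3 the level energies scale as Z², so the effective Rydberg energy is 13.6 × 9 = 122.4 eV.
ΔE = 122.4 × (1/6² − 1/7²) = 122.4 × 0.007370 = 0.9020 eV.
λ = hc/ΔE = 1240 / 0.9020 = 1375 nm.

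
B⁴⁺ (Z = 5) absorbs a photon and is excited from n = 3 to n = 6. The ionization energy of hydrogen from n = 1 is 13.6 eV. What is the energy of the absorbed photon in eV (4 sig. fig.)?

The Bohr energies scale as Z², so for Z = 5: E_n = −340.0/n² eV.
E_6 = −340.0/36 = −9.444 eV and E_3 = −340.0/9 = −37.78 eV.
The photon energy is |E_6 − E_3| = 28.33 eV.

28.33 eV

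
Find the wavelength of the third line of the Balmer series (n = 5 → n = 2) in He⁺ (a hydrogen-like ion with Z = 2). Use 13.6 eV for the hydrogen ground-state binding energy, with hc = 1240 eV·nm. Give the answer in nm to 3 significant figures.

The Balmer series terminates on n_f = 2; the third line has n_i = 2+3 = 5.
ΔE = 54.40 × (1/2² − 1/5²) = 11.42 eV.
λ = 1240 / 11.42 = 109 nm.

109 nm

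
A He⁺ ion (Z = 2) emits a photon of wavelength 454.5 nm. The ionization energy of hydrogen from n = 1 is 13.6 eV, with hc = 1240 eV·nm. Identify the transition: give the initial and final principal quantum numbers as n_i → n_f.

n_i = 9, n_f = 4

The photon energy is ΔE = hc/λ = 1240 / 454.5 = 2.728 eV.
With Z = 2, ΔE = 54.40 × (1/n_f² − 1/n_i²), so 1/n_f² − 1/n_i² = 0.05015.
Trying n_f = 4 gives 1/n_i² = 0.01235, i.e. n_i ≈ 9; this pair matches.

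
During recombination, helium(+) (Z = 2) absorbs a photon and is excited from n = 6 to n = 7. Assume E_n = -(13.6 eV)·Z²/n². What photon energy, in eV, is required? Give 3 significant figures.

0.401 eV

The Bohr energies scale as Z², so for Z = 2: E_n = −54.40/n² eV.
E_7 = −54.40/49 = −1.110 eV and E_6 = −54.40/36 = −1.511 eV.
The photon energy is |E_7 − E_6| = 0.401 eV.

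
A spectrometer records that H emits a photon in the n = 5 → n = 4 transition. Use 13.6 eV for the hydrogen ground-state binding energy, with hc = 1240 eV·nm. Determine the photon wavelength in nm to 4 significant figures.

4052 nm

ΔE = 13.60 × (1/4² − 1/5²) = 13.60 × 0.02250 = 0.3060 eV.
λ = hc/ΔE = 1240 / 0.3060 = 4052 nm.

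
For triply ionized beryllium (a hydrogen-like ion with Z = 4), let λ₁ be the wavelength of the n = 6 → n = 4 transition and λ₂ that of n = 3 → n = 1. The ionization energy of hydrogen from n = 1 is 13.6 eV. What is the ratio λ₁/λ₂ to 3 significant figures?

25.6

λ ∝ 1/ΔE ∝ 1/(1/n_f² − 1/n_i²), and the Z² and hc factors cancel in the ratio.
λ₁/λ₂ = (1/1² − 1/3²)/(1/4² − 1/6²) = 0.8889/0.03472 = 25.6.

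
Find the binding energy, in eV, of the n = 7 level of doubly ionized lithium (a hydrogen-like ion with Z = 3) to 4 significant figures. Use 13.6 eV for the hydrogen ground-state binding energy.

2.498 eV

E_n = −13.6 Z²/n² = −122.4/n² eV for Z = 3.
E_7 = −122.4/49 = −2.498 eV, so ionization (to E = 0) requires 2.498 eV.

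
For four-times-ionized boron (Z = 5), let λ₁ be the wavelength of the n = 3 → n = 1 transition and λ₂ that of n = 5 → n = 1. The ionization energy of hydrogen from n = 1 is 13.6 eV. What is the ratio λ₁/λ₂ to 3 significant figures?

1.08

λ ∝ 1/ΔE ∝ 1/(1/n_f² − 1/n_i²), and the Z² and hc factors cancel in the ratio.
λ₁/λ₂ = (1/1² − 1/5²)/(1/1² − 1/3²) = 0.9600/0.8889 = 1.08.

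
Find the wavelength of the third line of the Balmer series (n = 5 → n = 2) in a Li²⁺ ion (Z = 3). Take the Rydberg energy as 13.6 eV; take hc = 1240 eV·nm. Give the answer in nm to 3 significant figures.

The Balmer series terminates on n_f = 2; the third line has n_i = 2+3 = 5.
ΔE = 122.4 × (1/2² − 1/5²) = 25.70 eV.
λ = 1240 / 25.70 = 48.2 nm.

48.2 nm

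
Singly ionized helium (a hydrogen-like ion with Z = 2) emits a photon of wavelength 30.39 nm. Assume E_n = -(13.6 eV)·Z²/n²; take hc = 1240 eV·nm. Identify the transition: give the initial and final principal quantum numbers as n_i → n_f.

n_i = 2, n_f = 1

The photon energy is ΔE = hc/λ = 1240 / 30.39 = 40.80 eV.
With Z = 2, ΔE = 54.40 × (1/n_f² − 1/n_i²), so 1/n_f² − 1/n_i² = 0.7501.
Trying n_f = 1 gives 1/n_i² = 0.2499, i.e. n_i ≈ 2; this pair matches.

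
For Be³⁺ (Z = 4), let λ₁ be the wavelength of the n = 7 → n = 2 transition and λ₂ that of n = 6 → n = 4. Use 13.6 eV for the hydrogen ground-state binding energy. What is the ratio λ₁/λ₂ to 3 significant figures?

0.151

λ ∝ 1/ΔE ∝ 1/(1/n_f² − 1/n_i²), and the Z² and hc factors cancel in the ratio.
λ₁/λ₂ = (1/4² − 1/6²)/(1/2² − 1/7²) = 0.03472/0.2296 = 0.151.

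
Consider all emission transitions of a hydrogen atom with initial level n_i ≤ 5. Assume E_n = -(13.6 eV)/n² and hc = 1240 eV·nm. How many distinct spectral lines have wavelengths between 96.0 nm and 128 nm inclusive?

3

Enumerate all n_i → n_f pairs with 1 ≤ n_f < n_i ≤ 5 and compute λ = 1240 / [13.6·1·(1/n_f² − 1/n_i²)].
Lines falling in [96.0, 128] nm: 4→1 (97.25 nm), 3→1 (102.6 nm), 2→1 (121.6 nm).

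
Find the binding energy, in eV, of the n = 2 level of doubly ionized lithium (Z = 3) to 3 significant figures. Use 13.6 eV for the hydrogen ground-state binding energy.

E_n = −13.6 Z²/n² = −122.4/n² eV for Z = 3.
E_2 = −122.4/4 = −30.6 eV, so ionization (to E = 0) requires 30.6 eV.

30.6 eV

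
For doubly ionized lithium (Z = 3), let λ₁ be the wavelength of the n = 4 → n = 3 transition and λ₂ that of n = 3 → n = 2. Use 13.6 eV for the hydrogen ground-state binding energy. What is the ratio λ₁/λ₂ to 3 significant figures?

λ ∝ 1/ΔE ∝ 1/(1/n_f² − 1/n_i²), and the Z² and hc factors cancel in the ratio.
λ₁/λ₂ = (1/2² − 1/3²)/(1/3² − 1/4²) = 0.1389/0.04861 = 2.86.

2.86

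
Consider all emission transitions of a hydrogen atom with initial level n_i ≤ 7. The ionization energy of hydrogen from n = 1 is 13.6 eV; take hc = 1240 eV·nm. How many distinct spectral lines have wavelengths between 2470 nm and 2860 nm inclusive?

1

Enumerate all n_i → n_f pairs with 1 ≤ n_f < n_i ≤ 7 and compute λ = 1240 / [13.6·1·(1/n_f² − 1/n_i²)].
Lines falling in [2470, 2860] nm: 6→4 (2626 nm).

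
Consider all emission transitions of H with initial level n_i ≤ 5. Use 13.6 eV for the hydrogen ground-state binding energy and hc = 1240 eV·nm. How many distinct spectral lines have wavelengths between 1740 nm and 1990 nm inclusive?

1

Enumerate all n_i → n_f pairs with 1 ≤ n_f < n_i ≤ 5 and compute λ = 1240 / [13.6·1·(1/n_f² − 1/n_i²)].
Lines falling in [1740, 1990] nm: 4→3 (1876 nm).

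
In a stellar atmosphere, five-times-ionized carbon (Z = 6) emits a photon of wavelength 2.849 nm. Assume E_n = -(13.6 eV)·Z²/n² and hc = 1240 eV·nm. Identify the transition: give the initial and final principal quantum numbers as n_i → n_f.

The photon energy is ΔE = hc/λ = 1240 / 2.849 = 435.2 eV.
With Z = 6, ΔE = 489.6 × (1/n_f² − 1/n_i²), so 1/n_f² − 1/n_i² = 0.8890.
Trying n_f = 1 gives 1/n_i² = 0.1110, i.e. n_i ≈ 3; this pair matches.

n_i = 3, n_f = 1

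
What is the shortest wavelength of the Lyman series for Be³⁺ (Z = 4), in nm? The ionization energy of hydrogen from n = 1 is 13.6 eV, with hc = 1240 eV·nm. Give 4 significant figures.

5.699 nm

The Lyman series has lower level n_f = 1; the series limit corresponds to n_i → ∞.
ΔE_max = 13.6 × 16 / 1² = 217.6 eV.
λ_min = 1240 / 217.6 = 5.699 nm.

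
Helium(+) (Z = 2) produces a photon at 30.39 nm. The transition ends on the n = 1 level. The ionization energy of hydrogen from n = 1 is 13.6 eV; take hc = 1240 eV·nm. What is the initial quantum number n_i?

n_i = 2

The photon energy is ΔE = hc/λ = 1240 / 30.39 = 40.80 eV.
With Z = 2, ΔE = 54.40 × (1/n_f² − 1/n_i²), so 1/n_f² − 1/n_i² = 0.7501.
With n_f = 1: 1/n_i² = 1/1 − 0.7501 = 0.2499, so n_i ≈ 2.00.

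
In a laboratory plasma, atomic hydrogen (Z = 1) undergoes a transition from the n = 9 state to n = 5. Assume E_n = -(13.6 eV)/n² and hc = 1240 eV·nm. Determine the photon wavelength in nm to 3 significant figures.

ΔE = 13.60 × (1/5² − 1/9²) = 13.60 × 0.02765 = 0.3761 eV.
λ = hc/ΔE = 1240 / 0.3761 = 3300 nm.
This line belongs to the Pfund series.

3300 nm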